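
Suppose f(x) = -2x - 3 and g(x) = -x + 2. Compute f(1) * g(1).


f(1) = -5
g(1) = 1
Product = -5

-5


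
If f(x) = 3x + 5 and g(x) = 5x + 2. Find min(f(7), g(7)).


f(7) = 26
g(7) = 37
min = 26

26


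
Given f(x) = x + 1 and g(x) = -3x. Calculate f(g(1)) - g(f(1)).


f(g(1)) = -2
g(f(1)) = -6
Difference = 4

4


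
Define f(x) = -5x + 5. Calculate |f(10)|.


f(10) = -45
|-45| = 45

45


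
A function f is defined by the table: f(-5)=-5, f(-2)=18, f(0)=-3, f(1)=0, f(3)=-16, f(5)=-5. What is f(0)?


Reading from the table at x = 0

-3


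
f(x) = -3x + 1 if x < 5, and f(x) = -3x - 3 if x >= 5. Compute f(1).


1 satisfies x < 5
f(1) = -2

-2


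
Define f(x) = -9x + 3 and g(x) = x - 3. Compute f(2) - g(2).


f(2) = -15
g(2) = -1
Difference = -14

-14


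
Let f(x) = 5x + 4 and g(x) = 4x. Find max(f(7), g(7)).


f(7) = 39
g(7) = 28
max = 39

39


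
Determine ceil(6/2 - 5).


6/2 = 3
3 - 5 = -2
ceil(-2) = -2

-2


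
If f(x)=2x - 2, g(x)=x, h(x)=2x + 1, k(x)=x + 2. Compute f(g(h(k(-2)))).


0


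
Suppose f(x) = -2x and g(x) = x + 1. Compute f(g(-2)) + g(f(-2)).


f(g(-2)) = 2
g(f(-2)) = 5
Sum = 7

7


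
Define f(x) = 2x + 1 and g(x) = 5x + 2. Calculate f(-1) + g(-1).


-4


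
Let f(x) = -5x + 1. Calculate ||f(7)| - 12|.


f(7) = -34
|-34| = 34
|34 - 12| = 22

22


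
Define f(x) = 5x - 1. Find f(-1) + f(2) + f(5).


f(-1) = -6
f(2) = 9
f(5) = 24
Sum = 27

27


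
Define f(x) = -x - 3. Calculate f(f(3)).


f(3) = -6
f(-6) = 3

3


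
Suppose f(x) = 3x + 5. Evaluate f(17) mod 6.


f(17) = 56
56 mod 6 = 2

2


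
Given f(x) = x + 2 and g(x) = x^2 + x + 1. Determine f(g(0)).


g(0) = 1
f(1) = 3

3


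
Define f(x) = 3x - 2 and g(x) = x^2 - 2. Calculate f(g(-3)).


g(-3) = 7
f(7) = 19

19


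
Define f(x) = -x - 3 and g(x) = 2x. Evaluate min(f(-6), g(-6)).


-12


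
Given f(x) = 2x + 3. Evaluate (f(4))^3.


1331


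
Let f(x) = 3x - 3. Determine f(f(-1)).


f(-1) = -6
f(-6) = -21

-21


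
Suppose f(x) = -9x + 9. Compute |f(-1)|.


f(-1) = 18
|18| = 18

18


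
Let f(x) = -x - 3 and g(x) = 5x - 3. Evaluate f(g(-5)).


25


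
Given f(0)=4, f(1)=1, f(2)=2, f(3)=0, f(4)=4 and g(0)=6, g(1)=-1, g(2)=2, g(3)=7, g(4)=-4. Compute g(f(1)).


f(1) = 1
g(1) = -1

-1


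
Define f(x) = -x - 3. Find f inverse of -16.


13


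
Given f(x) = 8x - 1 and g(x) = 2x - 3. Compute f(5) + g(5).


46


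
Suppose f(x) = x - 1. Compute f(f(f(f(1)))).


-3


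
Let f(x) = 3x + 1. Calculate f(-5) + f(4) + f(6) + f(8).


f(-5) = -14
f(4) = 13
f(6) = 19
f(8) = 25
Sum = 43

43


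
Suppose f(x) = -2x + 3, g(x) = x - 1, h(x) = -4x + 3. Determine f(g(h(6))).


h(6) = -21
g(-21) = -22
f(-22) = 47

47


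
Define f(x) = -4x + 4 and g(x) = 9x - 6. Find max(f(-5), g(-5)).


f(-5) = 24
g(-5) = -51
max = 24

24


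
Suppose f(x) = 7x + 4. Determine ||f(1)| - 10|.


f(1) = 11
|11| = 11
|11 - 10| = 1

1


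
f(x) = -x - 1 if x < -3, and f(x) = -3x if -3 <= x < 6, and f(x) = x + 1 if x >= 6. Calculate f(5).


5 satisfies -3 <= x < 6
f(5) = -15

-15


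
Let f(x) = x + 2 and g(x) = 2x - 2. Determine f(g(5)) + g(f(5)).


22


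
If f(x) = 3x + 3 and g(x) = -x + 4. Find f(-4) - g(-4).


f(-4) = -9
g(-4) = 8
Difference = -17

-17


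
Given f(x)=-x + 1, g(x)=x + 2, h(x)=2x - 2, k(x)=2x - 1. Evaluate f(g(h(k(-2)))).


k(-2) = -5
h(-5) = -12
g(-12) = -10
f(-10) = 11

11


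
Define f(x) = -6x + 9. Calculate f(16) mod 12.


f(16) = -87
-87 mod 12 = 9

9


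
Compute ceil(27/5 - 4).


27/5 = 5.4
5.4 - 4 = 1.4
ceil(1.4) = 2

2


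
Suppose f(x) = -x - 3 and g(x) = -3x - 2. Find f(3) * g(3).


66


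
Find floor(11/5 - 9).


11/5 = 2.2
2.2 - 9 = -6.8
floor(-6.8) = -7

-7


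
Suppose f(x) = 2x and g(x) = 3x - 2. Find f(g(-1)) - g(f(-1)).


f(g(-1)) = -10
g(f(-1)) = -8
Difference = -2

-2


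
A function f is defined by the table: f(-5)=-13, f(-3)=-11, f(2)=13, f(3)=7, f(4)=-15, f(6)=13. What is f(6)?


Reading from the table at x = 6

13


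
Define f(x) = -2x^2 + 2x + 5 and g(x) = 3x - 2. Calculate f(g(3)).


g(3) = 7
f(7) = (-2)*(7)^2 + 2*(7) + 5 = -79

-79


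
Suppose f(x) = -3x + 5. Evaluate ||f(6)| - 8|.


f(6) = -13
|-13| = 13
|13 - 8| = 5

5


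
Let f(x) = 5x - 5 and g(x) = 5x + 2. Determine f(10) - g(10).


f(10) = 45
g(10) = 52
Difference = -7

-7


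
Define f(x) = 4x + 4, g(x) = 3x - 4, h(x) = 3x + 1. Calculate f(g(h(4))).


144


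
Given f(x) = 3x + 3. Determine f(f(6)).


f(6) = 21
f(21) = 66

66


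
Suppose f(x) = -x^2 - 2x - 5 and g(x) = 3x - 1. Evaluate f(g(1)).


g(1) = 2
f(2) = (-1)*(2)^2 - 2*(2) - 5 = -13

-13


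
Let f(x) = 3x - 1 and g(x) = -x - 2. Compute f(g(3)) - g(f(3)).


f(g(3)) = -16
g(f(3)) = -10
Difference = -6

-6


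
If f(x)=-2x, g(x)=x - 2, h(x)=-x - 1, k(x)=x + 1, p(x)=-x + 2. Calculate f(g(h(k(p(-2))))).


16


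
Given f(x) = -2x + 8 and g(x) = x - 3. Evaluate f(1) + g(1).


f(1) = 6
g(1) = -2
Sum = 4

4


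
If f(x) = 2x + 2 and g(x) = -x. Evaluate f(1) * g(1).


f(1) = 4
g(1) = -1
Product = -4

-4


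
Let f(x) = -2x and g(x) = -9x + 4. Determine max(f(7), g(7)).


f(7) = -14
g(7) = -59
max = -14

-14


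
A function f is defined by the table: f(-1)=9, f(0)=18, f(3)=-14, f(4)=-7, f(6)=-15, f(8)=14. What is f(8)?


14


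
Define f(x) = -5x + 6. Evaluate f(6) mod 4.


f(6) = -24
-24 mod 4 = 0

0


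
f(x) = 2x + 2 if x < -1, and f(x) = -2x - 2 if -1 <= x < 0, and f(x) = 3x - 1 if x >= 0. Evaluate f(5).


14


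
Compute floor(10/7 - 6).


10/7 = 1.4286
1.4286 - 6 = -4.5714
floor(-4.5714) = -5

-5


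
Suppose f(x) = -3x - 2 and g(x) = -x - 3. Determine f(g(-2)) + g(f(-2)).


-6


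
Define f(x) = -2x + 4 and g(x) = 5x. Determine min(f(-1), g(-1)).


f(-1) = 6
g(-1) = -5
min = -5

-5


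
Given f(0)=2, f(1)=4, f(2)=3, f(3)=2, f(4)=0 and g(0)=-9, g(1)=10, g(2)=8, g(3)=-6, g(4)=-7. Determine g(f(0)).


f(0) = 2
g(2) = 8

8


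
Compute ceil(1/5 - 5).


-4


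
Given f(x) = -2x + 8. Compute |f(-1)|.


f(-1) = 10
|10| = 10

10


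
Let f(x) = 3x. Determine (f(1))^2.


f(1) = 3
(3)^2 = 9

9


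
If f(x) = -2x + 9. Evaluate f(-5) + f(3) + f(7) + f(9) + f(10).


f(-5) = 19
f(3) = 3
f(7) = -5
f(9) = -9
f(10) = -11
Sum = -3

-3


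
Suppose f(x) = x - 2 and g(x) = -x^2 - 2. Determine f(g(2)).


g(2) = -6
f(-6) = -8

-8


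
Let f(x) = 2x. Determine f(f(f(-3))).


f(-3) = -6
f(-6) = -12
f(-12) = -24

-24


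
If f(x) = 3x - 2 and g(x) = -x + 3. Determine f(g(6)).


g(6) = -3
f(-3) = -11

-11


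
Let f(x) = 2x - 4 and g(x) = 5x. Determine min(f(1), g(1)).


-2


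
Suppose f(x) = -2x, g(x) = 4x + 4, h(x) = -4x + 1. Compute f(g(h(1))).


h(1) = -3
g(-3) = -8
f(-8) = 16

16


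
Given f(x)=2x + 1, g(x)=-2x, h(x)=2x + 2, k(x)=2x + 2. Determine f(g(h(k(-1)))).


k(-1) = 0
h(0) = 2
g(2) = -4
f(-4) = -7

-7


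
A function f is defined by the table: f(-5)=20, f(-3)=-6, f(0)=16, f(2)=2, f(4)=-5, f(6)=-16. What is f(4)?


Reading from the table at x = 4

-5


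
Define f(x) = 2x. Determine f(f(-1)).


f(-1) = -2
f(-2) = -4

-4


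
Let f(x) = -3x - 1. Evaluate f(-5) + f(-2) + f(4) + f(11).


f(-5) = 14
f(-2) = 5
f(4) = -13
f(11) = -34
Sum = -28

-28


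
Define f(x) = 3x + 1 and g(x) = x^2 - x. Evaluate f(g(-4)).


g(-4) = 20
f(20) = 61

61


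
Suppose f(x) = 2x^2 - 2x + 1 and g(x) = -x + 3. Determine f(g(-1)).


g(-1) = 4
f(4) = 2*(4)^2 - 2*(4) + 1 = 25

25


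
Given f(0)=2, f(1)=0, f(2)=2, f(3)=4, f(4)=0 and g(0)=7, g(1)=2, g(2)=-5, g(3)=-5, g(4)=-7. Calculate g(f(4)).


f(4) = 0
g(0) = 7

7


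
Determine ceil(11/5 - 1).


2


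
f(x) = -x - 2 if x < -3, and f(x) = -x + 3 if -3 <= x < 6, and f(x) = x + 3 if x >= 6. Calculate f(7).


7 satisfies x >= 6
f(7) = 10

10


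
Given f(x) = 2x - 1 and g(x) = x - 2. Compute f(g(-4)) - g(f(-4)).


f(g(-4)) = -13
g(f(-4)) = -11
Difference = -2

-2


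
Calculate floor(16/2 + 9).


17


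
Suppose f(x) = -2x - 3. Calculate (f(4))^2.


f(4) = -11
(-11)^2 = 121

121


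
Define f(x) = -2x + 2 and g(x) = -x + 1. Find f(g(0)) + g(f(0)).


f(g(0)) = 0
g(f(0)) = -1
Sum = -1

-1


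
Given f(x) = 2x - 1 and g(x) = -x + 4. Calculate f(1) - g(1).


f(1) = 1
g(1) = 3
Difference = -2

-2


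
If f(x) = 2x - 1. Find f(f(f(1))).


f(1) = 1
f(1) = 1
f(1) = 1

1


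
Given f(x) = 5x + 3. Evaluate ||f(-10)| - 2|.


f(-10) = -47
|-47| = 47
|47 - 2| = 45

45


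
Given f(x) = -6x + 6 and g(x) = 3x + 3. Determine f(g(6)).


g(6) = 21
f(21) = -120

-120


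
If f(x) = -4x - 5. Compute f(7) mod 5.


f(7) = -33
-33 mod 5 = 2

2


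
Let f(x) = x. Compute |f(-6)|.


f(-6) = -6
|-6| = 6

6


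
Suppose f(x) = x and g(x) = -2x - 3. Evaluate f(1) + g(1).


f(1) = 1
g(1) = -5
Sum = -4

-4


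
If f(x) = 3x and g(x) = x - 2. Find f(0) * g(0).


f(0) = 0
g(0) = -2
Product = 0

0


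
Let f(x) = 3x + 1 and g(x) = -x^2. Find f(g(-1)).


g(-1) = -1
f(-1) = -2

-2


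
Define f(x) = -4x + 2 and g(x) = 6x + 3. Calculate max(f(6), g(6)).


f(6) = -22
g(6) = 39
max = 39

39


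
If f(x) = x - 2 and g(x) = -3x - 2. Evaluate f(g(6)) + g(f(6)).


f(g(6)) = -22
g(f(6)) = -14
Sum = -36

-36


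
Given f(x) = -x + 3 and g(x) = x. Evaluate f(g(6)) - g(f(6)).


f(g(6)) = -3
g(f(6)) = -3
Difference = 0

0


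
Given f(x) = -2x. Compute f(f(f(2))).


f(2) = -4
f(-4) = 8
f(8) = -16

-16


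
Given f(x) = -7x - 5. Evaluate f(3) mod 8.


f(3) = -26
-26 mod 8 = 6

6


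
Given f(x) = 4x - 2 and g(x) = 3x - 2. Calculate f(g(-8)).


g(-8) = -26
f(-26) = -106

-106


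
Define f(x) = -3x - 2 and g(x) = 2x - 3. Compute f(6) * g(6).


f(6) = -20
g(6) = 9
Product = -180

-180


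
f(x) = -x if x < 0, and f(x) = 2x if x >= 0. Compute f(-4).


-4 satisfies x < 0
f(-4) = 4

4


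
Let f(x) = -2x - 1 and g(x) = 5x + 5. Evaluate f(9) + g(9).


31


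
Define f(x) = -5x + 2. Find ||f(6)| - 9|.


f(6) = -28
|-28| = 28
|28 - 9| = 19

19


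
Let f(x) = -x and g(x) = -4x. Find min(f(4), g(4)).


f(4) = -4
g(4) = -16
min = -16

-16


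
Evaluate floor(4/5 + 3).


4/5 = 0.8
0.8 + 3 = 3.8
floor(3.8) = 3

3


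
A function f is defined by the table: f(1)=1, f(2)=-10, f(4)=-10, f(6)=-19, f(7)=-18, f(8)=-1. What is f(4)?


Reading from the table at x = 4

-10


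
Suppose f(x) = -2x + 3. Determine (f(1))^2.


f(1) = 1
(1)^2 = 1

1


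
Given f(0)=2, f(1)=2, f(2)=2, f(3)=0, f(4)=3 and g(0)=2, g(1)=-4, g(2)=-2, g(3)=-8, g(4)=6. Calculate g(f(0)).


-2


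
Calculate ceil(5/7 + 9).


5/7 = 0.7143
0.7143 + 9 = 9.7143
ceil(9.7143) = 10

10


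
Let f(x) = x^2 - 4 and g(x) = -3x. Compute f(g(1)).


g(1) = -3
f(-3) = 1*(-3)^2 - 4 = 5

5


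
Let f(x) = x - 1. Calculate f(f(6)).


f(6) = 5
f(5) = 4

4


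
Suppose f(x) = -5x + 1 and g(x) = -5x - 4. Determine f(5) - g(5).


5


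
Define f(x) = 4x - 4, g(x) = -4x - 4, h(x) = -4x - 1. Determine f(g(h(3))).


h(3) = -13
g(-13) = 48
f(48) = 188

188


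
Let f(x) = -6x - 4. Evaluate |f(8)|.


f(8) = -52
|-52| = 52

52


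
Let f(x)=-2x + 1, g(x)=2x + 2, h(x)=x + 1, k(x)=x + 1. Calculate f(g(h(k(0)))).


k(0) = 1
h(1) = 2
g(2) = 6
f(6) = -11

-11


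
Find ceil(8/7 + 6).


8/7 = 1.1429
1.1429 + 6 = 7.1429
ceil(7.1429) = 8

8


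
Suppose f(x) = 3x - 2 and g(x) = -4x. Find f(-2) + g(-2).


f(-2) = -8
g(-2) = 8
Sum = 0

0


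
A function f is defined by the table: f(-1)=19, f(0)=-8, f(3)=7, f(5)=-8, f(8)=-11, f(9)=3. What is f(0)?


Reading from the table at x = 0

-8


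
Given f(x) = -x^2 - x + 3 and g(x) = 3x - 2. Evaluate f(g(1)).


g(1) = 1
f(1) = (-1)*(1)^2 - 1*(1) + 3 = 1

1


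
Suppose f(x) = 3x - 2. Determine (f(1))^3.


f(1) = 1
(1)^3 = 1

1


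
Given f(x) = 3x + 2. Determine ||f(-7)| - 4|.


f(-7) = -19
|-19| = 19
|19 - 4| = 15

15


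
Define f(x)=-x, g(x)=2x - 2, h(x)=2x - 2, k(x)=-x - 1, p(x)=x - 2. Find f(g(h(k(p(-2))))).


p(-2) = -4
k(-4) = 3
h(3) = 4
g(4) = 6
f(6) = -6

-6


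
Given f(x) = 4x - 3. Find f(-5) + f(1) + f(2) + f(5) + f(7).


f(-5) = -23
f(1) = 1
f(2) = 5
f(5) = 17
f(7) = 25
Sum = 25

25


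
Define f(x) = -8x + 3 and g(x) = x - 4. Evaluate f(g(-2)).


51


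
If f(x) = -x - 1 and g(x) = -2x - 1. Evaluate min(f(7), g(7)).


-15


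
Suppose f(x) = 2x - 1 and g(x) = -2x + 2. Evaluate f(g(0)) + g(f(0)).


f(g(0)) = 3
g(f(0)) = 4
Sum = 7

7


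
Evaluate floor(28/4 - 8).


-1


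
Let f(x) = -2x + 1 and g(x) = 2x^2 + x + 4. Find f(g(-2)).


g(-2) = 10
f(10) = -19

-19


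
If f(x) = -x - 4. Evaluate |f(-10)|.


f(-10) = 6
|6| = 6

6


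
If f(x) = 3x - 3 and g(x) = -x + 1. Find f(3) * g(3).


f(3) = 6
g(3) = -2
Product = -12

-12


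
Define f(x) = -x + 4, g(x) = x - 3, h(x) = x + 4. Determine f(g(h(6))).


h(6) = 10
g(10) = 7
f(7) = -3

-3


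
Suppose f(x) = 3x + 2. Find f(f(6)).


f(6) = 20
f(20) = 62

62


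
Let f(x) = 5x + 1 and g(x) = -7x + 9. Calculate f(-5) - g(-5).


f(-5) = -24
g(-5) = 44
Difference = -68

-68


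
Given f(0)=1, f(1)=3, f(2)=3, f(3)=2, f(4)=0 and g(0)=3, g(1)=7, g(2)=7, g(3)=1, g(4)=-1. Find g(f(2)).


1


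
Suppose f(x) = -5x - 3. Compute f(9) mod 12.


f(9) = -48
-48 mod 12 = 0

0


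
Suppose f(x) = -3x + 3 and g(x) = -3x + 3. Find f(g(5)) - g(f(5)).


f(g(5)) = 39
g(f(5)) = 39
Difference = 0

0


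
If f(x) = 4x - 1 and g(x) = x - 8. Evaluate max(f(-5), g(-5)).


f(-5) = -21
g(-5) = -13
max = -13

-13


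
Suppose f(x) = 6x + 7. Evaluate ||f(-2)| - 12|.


f(-2) = -5
|-5| = 5
|5 - 12| = 7

7


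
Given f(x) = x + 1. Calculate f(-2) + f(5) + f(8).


f(-2) = -1
f(5) = 6
f(8) = 9
Sum = 14

14


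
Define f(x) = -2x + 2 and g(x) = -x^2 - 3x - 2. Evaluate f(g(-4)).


14


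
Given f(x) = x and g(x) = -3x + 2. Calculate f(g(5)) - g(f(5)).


f(g(5)) = -13
g(f(5)) = -13
Difference = 0

0


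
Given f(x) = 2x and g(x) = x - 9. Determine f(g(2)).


g(2) = -7
f(-7) = -14

-14


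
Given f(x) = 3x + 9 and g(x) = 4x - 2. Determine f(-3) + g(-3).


-14


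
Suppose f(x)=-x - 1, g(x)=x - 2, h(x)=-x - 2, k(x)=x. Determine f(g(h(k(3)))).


k(3) = 3
h(3) = -5
g(-5) = -7
f(-7) = 6

6


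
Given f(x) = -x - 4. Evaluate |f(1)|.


5


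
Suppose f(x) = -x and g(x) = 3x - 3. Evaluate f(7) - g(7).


f(7) = -7
g(7) = 18
Difference = -25

-25


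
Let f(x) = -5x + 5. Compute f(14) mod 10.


f(14) = -65
-65 mod 10 = 5

5


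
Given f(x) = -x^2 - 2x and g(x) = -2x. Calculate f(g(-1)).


g(-1) = 2
f(2) = (-1)*(2)^2 - 2*(2) = -8

-8


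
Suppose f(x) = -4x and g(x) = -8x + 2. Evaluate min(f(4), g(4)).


f(4) = -16
g(4) = -30
min = -30

-30


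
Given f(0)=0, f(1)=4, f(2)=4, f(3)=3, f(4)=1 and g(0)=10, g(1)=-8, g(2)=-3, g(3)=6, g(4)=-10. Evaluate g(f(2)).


f(2) = 4
g(4) = -10

-10


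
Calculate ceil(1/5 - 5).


1/5 = 0.2
0.2 - 5 = -4.8
ceil(-4.8) = -4

-4


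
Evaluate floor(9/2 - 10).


9/2 = 4.5
4.5 - 10 = -5.5
floor(-5.5) = -6

-6


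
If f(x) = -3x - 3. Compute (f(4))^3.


f(4) = -15
(-15)^3 = -3375

-3375


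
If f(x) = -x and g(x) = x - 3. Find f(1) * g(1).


f(1) = -1
g(1) = -2
Product = 2

2


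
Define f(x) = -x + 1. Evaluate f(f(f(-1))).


f(-1) = 2
f(2) = -1
f(-1) = 2

2


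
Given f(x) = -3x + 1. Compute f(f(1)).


f(1) = -2
f(-2) = 7

7


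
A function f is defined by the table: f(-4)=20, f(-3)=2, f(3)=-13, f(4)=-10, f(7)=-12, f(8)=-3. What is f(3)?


Reading from the table at x = 3

-13


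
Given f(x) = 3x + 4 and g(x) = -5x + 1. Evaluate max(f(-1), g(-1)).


f(-1) = 1
g(-1) = 6
max = 6

6


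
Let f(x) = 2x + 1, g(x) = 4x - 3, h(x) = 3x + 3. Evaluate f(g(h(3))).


h(3) = 12
g(12) = 45
f(45) = 91

91


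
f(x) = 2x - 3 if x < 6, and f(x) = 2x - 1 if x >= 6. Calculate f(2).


2 satisfies x < 6
f(2) = 1

1


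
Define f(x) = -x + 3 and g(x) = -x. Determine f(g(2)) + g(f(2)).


4


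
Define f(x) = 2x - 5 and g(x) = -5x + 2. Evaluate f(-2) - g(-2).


f(-2) = -9
g(-2) = 12
Difference = -21

-21


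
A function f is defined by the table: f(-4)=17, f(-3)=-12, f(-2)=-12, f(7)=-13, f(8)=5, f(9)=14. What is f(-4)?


Reading from the table at x = -4

17


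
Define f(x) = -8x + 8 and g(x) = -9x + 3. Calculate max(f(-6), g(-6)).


f(-6) = 56
g(-6) = 57
max = 57

57


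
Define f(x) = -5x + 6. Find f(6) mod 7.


4


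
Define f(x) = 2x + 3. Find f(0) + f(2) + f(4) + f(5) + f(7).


f(0) = 3
f(2) = 7
f(4) = 11
f(5) = 13
f(7) = 17
Sum = 51

51


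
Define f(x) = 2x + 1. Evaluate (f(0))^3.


f(0) = 1
(1)^3 = 1

1


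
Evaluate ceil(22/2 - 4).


22/2 = 11
11 - 4 = 7
ceil(7) = 7

7


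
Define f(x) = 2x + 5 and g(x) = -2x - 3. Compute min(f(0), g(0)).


f(0) = 5
g(0) = -3
min = -3

-3


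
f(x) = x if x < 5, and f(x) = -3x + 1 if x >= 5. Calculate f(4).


4 satisfies x < 5
f(4) = 4

4


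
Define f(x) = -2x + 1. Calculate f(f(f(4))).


-29


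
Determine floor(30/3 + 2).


30/3 = 10
10 + 2 = 12
floor(12) = 12

12


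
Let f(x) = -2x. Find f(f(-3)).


-12


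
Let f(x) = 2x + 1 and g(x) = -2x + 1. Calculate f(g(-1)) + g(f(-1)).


f(g(-1)) = 7
g(f(-1)) = 3
Sum = 10

10


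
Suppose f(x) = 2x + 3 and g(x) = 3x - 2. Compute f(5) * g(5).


f(5) = 13
g(5) = 13
Product = 169

169


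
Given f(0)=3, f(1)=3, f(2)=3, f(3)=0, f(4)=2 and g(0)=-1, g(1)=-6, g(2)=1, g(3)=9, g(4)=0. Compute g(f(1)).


f(1) = 3
g(3) = 9

9


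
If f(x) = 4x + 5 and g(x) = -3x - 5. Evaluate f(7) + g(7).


f(7) = 33
g(7) = -26
Sum = 7

7


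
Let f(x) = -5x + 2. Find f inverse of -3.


Solve -5x + 2 = -3
x = (-3 - 2) / (-5) = 1

1


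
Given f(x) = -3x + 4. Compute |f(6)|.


14


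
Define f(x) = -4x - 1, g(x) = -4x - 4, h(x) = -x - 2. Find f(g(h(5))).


h(5) = -7
g(-7) = 24
f(24) = -97

-97


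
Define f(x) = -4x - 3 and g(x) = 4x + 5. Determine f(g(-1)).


g(-1) = 1
f(1) = -7

-7


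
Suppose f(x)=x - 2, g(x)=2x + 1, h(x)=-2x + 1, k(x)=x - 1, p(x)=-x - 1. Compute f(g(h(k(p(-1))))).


5


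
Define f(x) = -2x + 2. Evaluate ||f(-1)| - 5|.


f(-1) = 4
|4| = 4
|4 - 5| = 1

1


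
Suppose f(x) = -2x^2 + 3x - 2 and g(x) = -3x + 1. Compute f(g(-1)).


-22


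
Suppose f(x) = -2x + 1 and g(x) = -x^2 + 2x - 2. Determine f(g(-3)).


g(-3) = -17
f(-17) = 35

35


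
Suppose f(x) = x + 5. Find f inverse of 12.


Solve x + 5 = 12
x = (12 - 5) / 1 = 7

7


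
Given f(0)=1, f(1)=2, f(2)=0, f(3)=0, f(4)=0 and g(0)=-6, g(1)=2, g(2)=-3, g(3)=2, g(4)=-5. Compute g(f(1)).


f(1) = 2
g(2) = -3

-3


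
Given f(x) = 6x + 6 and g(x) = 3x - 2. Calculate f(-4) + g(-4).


f(-4) = -18
g(-4) = -14
Sum = -32

-32


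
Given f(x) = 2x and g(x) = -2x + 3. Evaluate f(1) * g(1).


f(1) = 2
g(1) = 1
Product = 2

2


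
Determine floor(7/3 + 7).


7/3 = 2.3333
2.3333 + 7 = 9.3333
floor(9.3333) = 9

9


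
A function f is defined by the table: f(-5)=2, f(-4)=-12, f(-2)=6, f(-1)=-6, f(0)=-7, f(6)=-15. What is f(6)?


Reading from the table at x = 6

-15


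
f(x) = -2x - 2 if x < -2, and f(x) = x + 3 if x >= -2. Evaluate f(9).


12


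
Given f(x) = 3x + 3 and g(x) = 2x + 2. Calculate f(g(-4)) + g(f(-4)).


f(g(-4)) = -15
g(f(-4)) = -16
Sum = -31

-31


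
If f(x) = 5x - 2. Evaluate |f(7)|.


f(7) = 33
|33| = 33

33


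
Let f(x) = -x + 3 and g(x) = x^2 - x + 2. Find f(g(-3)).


g(-3) = 14
f(14) = -11

-11


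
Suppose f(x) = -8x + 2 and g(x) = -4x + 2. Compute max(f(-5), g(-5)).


f(-5) = 42
g(-5) = 22
max = 42

42


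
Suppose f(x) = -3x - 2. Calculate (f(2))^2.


64


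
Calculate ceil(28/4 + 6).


13


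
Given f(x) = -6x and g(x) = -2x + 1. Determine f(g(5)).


g(5) = -9
f(-9) = 54

54


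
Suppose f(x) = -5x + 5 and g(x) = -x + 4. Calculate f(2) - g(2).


f(2) = -5
g(2) = 2
Difference = -7

-7


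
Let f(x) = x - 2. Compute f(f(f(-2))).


f(-2) = -4
f(-4) = -6
f(-6) = -8

-8


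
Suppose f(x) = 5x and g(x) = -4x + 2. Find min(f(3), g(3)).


f(3) = 15
g(3) = -10
min = -10

-10


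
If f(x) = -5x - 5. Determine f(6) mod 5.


f(6) = -35
-35 mod 5 = 0

0


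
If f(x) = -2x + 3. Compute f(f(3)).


f(3) = -3
f(-3) = 9

9


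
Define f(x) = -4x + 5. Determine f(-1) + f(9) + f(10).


f(-1) = 9
f(9) = -31
f(10) = -35
Sum = -57

-57


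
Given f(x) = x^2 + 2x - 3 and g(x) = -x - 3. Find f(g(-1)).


g(-1) = -2
f(-2) = 1*(-2)^2 + 2*(-2) - 3 = -3

-3


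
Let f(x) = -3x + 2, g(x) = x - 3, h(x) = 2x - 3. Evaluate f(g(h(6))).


h(6) = 9
g(9) = 6
f(6) = -16

-16


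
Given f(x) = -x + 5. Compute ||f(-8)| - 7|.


f(-8) = 13
|13| = 13
|13 - 7| = 6

6


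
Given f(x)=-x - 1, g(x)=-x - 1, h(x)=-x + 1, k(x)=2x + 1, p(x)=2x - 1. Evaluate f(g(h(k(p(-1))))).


p(-1) = -3
k(-3) = -5
h(-5) = 6
g(6) = -7
f(-7) = 6

6


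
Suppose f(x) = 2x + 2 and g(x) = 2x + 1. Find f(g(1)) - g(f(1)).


f(g(1)) = 8
g(f(1)) = 9
Difference = -1

-1


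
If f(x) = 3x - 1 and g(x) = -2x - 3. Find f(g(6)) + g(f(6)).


f(g(6)) = -46
g(f(6)) = -37
Sum = -83

-83


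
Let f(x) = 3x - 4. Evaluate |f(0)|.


f(0) = -4
|-4| = 4

4


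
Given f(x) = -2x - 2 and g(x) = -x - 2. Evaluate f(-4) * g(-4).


f(-4) = 6
g(-4) = 2
Product = 12

12


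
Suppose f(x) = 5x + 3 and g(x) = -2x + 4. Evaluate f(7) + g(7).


f(7) = 38
g(7) = -10
Sum = 28

28


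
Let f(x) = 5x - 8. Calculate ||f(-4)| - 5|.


f(-4) = -28
|-28| = 28
|28 - 5| = 23

23


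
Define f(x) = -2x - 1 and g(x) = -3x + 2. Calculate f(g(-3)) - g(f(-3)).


f(g(-3)) = -23
g(f(-3)) = -13
Difference = -10

-10


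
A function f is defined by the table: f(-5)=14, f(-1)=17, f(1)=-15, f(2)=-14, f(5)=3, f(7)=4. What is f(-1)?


Reading from the table at x = -1

17


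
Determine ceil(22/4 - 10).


-4


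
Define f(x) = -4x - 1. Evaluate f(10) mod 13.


f(10) = -41
-41 mod 13 = 11

11


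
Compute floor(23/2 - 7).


23/2 = 11.5
11.5 - 7 = 4.5
floor(4.5) = 4

4


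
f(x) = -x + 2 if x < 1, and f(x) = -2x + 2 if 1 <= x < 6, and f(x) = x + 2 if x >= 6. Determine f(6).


8


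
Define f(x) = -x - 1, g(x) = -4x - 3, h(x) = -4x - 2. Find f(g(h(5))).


h(5) = -22
g(-22) = 85
f(85) = -86

-86


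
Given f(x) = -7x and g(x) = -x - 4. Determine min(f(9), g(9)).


f(9) = -63
g(9) = -13
min = -63

-63


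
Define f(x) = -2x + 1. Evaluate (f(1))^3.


f(1) = -1
(-1)^3 = -1

-1


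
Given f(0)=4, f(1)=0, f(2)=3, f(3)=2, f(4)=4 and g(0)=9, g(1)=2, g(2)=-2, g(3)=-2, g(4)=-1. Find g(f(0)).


f(0) = 4
g(4) = -1

-1


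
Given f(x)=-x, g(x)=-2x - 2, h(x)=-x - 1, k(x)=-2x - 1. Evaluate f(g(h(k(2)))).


k(2) = -5
h(-5) = 4
g(4) = -10
f(-10) = 10

10


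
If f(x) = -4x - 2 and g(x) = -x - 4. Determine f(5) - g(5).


-13


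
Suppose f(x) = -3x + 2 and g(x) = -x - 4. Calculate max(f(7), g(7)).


f(7) = -19
g(7) = -11
max = -11

-11


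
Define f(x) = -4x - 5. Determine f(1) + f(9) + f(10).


-95


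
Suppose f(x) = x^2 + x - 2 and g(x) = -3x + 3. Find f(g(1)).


g(1) = 0
f(0) = 1*(0)^2 + 1*(0) - 2 = -2

-2


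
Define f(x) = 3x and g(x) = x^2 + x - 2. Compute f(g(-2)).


g(-2) = 0
f(0) = 0

0


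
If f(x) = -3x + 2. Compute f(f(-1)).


f(-1) = 5
f(5) = -13

-13


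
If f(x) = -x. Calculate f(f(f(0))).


f(0) = 0
f(0) = 0
f(0) = 0

0


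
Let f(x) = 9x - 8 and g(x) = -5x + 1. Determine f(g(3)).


g(3) = -14
f(-14) = -134

-134


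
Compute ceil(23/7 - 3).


23/7 = 3.2857
3.2857 - 3 = 0.2857
ceil(0.2857) = 1

1


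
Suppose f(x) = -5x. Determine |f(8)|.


f(8) = -40
|-40| = 40

40


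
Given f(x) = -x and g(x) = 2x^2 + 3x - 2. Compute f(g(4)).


-42


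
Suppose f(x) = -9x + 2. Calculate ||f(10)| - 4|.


f(10) = -88
|-88| = 88
|88 - 4| = 84

84


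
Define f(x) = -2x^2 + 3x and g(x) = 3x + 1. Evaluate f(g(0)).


1


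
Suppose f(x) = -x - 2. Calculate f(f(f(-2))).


f(-2) = 0
f(0) = -2
f(-2) = 0

0


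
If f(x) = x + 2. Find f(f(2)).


f(2) = 4
f(4) = 6

6


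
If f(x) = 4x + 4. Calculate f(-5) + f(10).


f(-5) = -16
f(10) = 44
Sum = 28

28


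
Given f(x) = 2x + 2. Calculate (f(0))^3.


8


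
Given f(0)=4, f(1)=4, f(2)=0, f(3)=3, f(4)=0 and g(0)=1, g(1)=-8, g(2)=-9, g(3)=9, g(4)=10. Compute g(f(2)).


f(2) = 0
g(0) = 1

1


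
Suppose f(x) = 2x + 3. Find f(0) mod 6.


f(0) = 3
3 mod 6 = 3

3


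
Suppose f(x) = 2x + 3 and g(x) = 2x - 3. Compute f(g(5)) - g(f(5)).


f(g(5)) = 17
g(f(5)) = 23
Difference = -6

-6


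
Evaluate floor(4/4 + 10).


11


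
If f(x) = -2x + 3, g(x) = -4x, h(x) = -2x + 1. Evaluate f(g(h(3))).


h(3) = -5
g(-5) = 20
f(20) = -37

-37


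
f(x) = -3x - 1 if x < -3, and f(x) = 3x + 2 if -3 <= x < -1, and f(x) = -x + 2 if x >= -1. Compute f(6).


-4


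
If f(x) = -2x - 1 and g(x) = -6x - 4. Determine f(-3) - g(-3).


f(-3) = 5
g(-3) = 14
Difference = -9

-9


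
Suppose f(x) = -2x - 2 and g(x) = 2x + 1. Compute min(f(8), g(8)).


-18


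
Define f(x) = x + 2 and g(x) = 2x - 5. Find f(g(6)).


g(6) = 7
f(7) = 9

9


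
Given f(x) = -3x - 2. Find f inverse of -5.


Solve -3x - 2 = -5
x = (-5 + 2) / (-3) = 1

1


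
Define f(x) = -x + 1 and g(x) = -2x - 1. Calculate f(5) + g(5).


f(5) = -4
g(5) = -11
Sum = -15

-15


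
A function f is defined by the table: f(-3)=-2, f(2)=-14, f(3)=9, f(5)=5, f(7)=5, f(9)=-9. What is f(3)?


Reading from the table at x = 3

9


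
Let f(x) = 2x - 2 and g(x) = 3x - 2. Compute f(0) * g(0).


f(0) = -2
g(0) = -2
Product = 4

4


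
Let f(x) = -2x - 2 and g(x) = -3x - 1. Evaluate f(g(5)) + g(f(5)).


f(g(5)) = 30
g(f(5)) = 35
Sum = 65

65


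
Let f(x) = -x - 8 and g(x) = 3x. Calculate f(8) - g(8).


f(8) = -16
g(8) = 24
Difference = -40

-40


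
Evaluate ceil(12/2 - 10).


12/2 = 6
6 - 10 = -4
ceil(-4) = -4

-4


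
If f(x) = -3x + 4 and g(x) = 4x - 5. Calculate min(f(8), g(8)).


f(8) = -20
g(8) = 27
min = -20

-20


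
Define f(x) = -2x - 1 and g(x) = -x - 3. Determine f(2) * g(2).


f(2) = -5
g(2) = -5
Product = 25

25


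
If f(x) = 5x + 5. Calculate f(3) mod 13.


7


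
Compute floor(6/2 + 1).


6/2 = 3
3 + 1 = 4
floor(4) = 4

4


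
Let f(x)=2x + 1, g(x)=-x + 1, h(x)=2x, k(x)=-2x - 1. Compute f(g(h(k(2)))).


k(2) = -5
h(-5) = -10
g(-10) = 11
f(11) = 23

23


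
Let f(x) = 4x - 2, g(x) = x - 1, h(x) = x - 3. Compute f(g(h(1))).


h(1) = -2
g(-2) = -3
f(-3) = -14

-14


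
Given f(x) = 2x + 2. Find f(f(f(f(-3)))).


-18


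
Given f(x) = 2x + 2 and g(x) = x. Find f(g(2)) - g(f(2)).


f(g(2)) = 6
g(f(2)) = 6
Difference = 0

0


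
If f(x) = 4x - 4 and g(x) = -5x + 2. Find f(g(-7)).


g(-7) = 37
f(37) = 144

144


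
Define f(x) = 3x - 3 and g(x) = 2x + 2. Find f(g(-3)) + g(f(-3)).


f(g(-3)) = -15
g(f(-3)) = -22
Sum = -37

-37


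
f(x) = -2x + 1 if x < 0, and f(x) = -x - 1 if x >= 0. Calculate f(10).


10 satisfies x >= 0
f(10) = -11

-11


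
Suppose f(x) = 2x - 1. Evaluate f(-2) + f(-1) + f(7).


f(-2) = -5
f(-1) = -3
f(7) = 13
Sum = 5

5


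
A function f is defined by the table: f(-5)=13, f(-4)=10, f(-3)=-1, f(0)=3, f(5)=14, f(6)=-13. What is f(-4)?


Reading from the table at x = -4

10


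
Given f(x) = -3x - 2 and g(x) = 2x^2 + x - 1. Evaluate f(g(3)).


-62


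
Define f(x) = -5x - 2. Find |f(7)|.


f(7) = -37
|-37| = 37

37


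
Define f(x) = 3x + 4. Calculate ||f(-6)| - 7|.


f(-6) = -14
|-14| = 14
|14 - 7| = 7

7


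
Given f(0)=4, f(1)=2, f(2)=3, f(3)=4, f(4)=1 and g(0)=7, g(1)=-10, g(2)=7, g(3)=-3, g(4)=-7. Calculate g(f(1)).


f(1) = 2
g(2) = 7

7


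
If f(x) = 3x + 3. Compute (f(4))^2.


225


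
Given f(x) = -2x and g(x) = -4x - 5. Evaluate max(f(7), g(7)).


f(7) = -14
g(7) = -33
max = -14

-14


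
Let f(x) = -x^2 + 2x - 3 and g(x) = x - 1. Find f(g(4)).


g(4) = 3
f(3) = (-1)*(3)^2 + 2*(3) - 3 = -6

-6


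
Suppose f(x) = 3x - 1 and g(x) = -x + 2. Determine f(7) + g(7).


f(7) = 20
g(7) = -5
Sum = 15

15


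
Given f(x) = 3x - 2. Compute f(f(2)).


f(2) = 4
f(4) = 10

10


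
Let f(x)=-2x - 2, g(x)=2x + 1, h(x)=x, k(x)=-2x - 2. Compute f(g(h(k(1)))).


k(1) = -4
h(-4) = -4
g(-4) = -7
f(-7) = 12

12


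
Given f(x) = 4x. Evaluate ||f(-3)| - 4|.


f(-3) = -12
|-12| = 12
|12 - 4| = 8

8


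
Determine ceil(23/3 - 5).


23/3 = 7.6667
7.6667 - 5 = 2.6667
ceil(2.6667) = 3

3


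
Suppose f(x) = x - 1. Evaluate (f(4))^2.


9


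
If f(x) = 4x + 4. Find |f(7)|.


f(7) = 32
|32| = 32

32


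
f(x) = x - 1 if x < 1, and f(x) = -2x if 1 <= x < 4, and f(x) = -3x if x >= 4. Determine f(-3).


-3 satisfies x < 1
f(-3) = -4

-4


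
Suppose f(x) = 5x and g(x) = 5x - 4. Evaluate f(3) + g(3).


f(3) = 15
g(3) = 11
Sum = 26

26


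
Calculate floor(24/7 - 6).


-3


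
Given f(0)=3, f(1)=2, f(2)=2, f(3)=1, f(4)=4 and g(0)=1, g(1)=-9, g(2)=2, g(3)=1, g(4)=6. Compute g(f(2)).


f(2) = 2
g(2) = 2

2


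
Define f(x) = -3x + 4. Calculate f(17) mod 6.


f(17) = -47
-47 mod 6 = 1

1


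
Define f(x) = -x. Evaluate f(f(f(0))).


f(0) = 0
f(0) = 0
f(0) = 0

0


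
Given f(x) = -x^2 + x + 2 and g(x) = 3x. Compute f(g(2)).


g(2) = 6
f(6) = (-1)*(6)^2 + 1*(6) + 2 = -28

-28


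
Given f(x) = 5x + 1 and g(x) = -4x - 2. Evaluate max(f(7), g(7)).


f(7) = 36
g(7) = -30
max = 36

36


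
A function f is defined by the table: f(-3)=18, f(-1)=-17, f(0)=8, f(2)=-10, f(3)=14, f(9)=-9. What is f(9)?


Reading from the table at x = 9

-9


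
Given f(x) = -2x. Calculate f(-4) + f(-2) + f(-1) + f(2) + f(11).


f(-4) = 8
f(-2) = 4
f(-1) = 2
f(2) = -4
f(11) = -22
Sum = -12

-12


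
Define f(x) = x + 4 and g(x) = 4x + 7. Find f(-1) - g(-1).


f(-1) = 3
g(-1) = 3
Difference = 0

0


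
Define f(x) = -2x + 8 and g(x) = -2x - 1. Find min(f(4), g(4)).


f(4) = 0
g(4) = -9
min = -9

-9


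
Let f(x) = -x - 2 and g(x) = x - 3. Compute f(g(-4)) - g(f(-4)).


f(g(-4)) = 5
g(f(-4)) = -1
Difference = 6

6


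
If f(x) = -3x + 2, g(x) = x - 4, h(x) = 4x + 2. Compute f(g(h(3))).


h(3) = 14
g(14) = 10
f(10) = -28

-28


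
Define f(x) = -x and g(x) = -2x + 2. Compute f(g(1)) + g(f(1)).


f(g(1)) = 0
g(f(1)) = 4
Sum = 4

4


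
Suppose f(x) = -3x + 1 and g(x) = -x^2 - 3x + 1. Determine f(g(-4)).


g(-4) = -3
f(-3) = 10

10


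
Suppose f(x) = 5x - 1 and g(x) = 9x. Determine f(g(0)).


-1


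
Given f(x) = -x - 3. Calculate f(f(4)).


4


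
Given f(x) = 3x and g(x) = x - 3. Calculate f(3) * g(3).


f(3) = 9
g(3) = 0
Product = 0

0


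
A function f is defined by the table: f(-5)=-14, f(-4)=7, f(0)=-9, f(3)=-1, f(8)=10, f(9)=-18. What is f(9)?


-18


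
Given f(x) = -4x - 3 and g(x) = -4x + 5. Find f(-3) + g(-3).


26


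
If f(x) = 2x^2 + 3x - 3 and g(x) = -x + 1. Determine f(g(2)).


-4


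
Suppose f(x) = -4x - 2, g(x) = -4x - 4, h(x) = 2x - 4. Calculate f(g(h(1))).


h(1) = -2
g(-2) = 4
f(4) = -18

-18


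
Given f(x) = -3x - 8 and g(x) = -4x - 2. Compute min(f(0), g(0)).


f(0) = -8
g(0) = -2
min = -8

-8


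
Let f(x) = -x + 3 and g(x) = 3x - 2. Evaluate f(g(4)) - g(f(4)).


-2


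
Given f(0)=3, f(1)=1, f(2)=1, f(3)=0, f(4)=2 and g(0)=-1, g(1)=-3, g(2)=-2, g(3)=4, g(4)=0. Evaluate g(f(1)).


-3


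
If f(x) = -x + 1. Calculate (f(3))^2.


f(3) = -2
(-2)^2 = 4

4


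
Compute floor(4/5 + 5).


4/5 = 0.8
0.8 + 5 = 5.8
floor(5.8) = 5

5


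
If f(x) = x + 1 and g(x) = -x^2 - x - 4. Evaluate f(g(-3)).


-9


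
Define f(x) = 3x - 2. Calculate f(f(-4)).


f(-4) = -14
f(-14) = -44

-44


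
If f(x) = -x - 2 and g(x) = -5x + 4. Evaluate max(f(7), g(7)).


f(7) = -9
g(7) = -31
max = -9

-9


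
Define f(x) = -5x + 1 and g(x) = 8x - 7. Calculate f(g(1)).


g(1) = 1
f(1) = -4

-4


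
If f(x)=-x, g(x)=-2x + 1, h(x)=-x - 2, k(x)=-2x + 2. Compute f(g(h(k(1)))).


-5


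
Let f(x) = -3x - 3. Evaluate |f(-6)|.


f(-6) = 15
|15| = 15

15


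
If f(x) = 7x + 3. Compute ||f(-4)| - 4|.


f(-4) = -25
|-25| = 25
|25 - 4| = 21

21


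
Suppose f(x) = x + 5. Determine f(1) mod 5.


1


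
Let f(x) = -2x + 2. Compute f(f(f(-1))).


f(-1) = 4
f(4) = -6
f(-6) = 14

14


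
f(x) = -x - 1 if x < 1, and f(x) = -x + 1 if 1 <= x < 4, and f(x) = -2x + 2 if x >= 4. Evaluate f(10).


10 satisfies x >= 4
f(10) = -18

-18


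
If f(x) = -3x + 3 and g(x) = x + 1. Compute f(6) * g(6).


f(6) = -15
g(6) = 7
Product = -105

-105


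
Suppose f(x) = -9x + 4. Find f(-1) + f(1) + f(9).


f(-1) = 13
f(1) = -5
f(9) = -77
Sum = -69

-69


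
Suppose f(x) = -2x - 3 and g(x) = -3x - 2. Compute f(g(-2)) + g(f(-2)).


-16


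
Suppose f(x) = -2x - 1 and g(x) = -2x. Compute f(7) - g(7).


f(7) = -15
g(7) = -14
Difference = -1

-1


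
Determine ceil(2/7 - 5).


2/7 = 0.2857
0.2857 - 5 = -4.7143
ceil(-4.7143) = -4

-4


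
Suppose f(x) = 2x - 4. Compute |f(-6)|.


16


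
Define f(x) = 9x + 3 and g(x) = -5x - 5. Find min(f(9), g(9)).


-50


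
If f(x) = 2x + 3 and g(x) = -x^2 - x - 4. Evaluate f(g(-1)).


g(-1) = -4
f(-4) = -5

-5


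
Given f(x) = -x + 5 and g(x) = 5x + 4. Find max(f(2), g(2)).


f(2) = 3
g(2) = 14
max = 14

14


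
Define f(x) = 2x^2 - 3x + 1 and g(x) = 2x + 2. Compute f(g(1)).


21


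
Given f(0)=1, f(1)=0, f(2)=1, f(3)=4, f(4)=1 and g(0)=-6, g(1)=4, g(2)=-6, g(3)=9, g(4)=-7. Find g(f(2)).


f(2) = 1
g(1) = 4

4


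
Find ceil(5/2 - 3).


5/2 = 2.5
2.5 - 3 = -0.5
ceil(-0.5) = 0

0


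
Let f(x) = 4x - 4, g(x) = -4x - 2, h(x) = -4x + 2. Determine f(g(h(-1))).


h(-1) = 6
g(6) = -26
f(-26) = -108

-108


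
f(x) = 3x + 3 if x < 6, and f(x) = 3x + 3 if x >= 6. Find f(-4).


-4 satisfies x < 6
f(-4) = -9

-9


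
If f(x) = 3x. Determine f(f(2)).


f(2) = 6
f(6) = 18

18


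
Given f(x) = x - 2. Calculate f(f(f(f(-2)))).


f(-2) = -4
f(-4) = -6
f(-6) = -8
f(-8) = -10

-10


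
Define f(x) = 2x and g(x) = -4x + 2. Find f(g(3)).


g(3) = -10
f(-10) = -20

-20


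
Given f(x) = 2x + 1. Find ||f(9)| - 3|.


f(9) = 19
|19| = 19
|19 - 3| = 16

16


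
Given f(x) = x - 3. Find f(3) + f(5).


f(3) = 0
f(5) = 2
Sum = 2

2


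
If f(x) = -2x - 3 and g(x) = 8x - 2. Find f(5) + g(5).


f(5) = -13
g(5) = 38
Sum = 25

25


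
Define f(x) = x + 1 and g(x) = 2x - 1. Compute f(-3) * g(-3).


14


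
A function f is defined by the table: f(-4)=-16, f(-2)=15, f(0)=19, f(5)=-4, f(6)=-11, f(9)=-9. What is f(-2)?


Reading from the table at x = -2

15


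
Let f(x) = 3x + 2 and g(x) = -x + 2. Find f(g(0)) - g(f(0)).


f(g(0)) = 8
g(f(0)) = 0
Difference = 8

8


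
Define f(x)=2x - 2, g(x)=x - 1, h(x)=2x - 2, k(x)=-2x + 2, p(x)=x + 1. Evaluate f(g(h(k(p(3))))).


p(3) = 4
k(4) = -6
h(-6) = -14
g(-14) = -15
f(-15) = -32

-32


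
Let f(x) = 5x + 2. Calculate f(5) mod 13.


f(5) = 27
27 mod 13 = 1

1


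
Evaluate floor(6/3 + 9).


11


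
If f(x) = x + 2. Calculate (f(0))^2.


4


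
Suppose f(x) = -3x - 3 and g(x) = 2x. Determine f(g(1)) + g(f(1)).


f(g(1)) = -9
g(f(1)) = -12
Sum = -21

-21


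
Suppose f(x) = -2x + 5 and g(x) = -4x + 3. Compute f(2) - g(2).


6


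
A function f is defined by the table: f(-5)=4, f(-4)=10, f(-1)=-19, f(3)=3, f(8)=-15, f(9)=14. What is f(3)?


Reading from the table at x = 3

3


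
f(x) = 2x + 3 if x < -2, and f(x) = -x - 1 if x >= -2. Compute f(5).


-6


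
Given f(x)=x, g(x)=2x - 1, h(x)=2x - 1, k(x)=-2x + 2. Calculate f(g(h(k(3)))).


k(3) = -4
h(-4) = -9
g(-9) = -19
f(-19) = -19

-19


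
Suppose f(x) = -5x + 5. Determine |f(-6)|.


f(-6) = 35
|35| = 35

35


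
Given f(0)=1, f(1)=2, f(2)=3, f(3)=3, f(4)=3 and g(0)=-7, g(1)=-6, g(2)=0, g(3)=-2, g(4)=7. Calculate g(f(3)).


f(3) = 3
g(3) = -2

-2


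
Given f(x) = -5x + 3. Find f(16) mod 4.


f(16) = -77
-77 mod 4 = 3

3


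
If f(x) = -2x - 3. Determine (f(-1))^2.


f(-1) = -1
(-1)^2 = 1

1


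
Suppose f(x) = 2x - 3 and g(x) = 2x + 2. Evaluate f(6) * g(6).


f(6) = 9
g(6) = 14
Product = 126

126


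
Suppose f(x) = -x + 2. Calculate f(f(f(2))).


f(2) = 0
f(0) = 2
f(2) = 0

0


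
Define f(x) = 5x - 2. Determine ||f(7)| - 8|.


f(7) = 33
|33| = 33
|33 - 8| = 25

25


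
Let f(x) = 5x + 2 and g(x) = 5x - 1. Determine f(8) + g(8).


f(8) = 42
g(8) = 39
Sum = 81

81


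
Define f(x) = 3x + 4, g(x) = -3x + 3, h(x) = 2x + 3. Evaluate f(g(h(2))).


h(2) = 7
g(7) = -18
f(-18) = -50

-50


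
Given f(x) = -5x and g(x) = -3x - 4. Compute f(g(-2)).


-10


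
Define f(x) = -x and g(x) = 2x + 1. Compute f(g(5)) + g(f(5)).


f(g(5)) = -11
g(f(5)) = -9
Sum = -20

-20


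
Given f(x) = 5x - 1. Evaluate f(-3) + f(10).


f(-3) = -16
f(10) = 49
Sum = 33

33


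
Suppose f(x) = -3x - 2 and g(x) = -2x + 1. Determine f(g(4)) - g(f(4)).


f(g(4)) = 19
g(f(4)) = 29
Difference = -10

-10


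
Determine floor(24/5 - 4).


0


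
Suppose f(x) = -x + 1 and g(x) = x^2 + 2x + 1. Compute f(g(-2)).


g(-2) = 1
f(1) = 0

0


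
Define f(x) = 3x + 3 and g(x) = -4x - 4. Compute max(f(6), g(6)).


21


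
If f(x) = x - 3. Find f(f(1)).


f(1) = -2
f(-2) = -5

-5


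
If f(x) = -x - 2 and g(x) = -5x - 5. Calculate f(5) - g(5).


f(5) = -7
g(5) = -30
Difference = 23

23


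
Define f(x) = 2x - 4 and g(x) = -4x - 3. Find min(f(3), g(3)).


f(3) = 2
g(3) = -15
min = -15

-15


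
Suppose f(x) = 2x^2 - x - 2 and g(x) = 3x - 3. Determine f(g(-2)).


169


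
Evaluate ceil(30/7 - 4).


1


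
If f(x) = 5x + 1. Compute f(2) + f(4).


f(2) = 11
f(4) = 21
Sum = 32

32


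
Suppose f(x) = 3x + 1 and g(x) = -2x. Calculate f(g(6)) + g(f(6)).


-73


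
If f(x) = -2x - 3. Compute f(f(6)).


f(6) = -15
f(-15) = 27

27


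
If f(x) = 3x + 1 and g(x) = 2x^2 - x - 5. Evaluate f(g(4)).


70


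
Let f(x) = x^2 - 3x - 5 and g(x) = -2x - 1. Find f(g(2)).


g(2) = -5
f(-5) = 1*(-5)^2 - 3*(-5) - 5 = 35

35
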